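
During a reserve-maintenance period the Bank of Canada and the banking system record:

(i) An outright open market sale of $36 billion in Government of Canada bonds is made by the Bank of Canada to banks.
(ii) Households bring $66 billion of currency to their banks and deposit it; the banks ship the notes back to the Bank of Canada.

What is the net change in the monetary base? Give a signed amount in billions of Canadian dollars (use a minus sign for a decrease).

Bank of Canada balance sheet:
  Assets:      Securities −$36B
  Liabilities: Bank reserves +$30B, Currency in circulation −$66B
Commercial banking system:
  Assets:      Reserves at CB +$30B, Securities +$36B
  Liabilities: Checkable deposits +$66B
Monetary base = currency + reserves: −$66B + (+$30B) = -$36 billion.

-$36 billion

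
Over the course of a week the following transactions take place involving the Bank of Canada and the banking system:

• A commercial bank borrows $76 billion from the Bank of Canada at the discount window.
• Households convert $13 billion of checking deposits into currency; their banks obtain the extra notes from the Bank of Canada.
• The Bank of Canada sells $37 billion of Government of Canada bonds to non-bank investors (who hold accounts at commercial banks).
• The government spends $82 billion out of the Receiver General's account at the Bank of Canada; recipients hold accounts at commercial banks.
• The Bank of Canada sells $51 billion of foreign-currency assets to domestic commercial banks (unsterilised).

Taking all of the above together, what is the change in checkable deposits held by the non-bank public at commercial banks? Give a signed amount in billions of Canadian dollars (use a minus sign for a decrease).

+$32 billion

Discount-window loan $76 billion: the counterparty is a bank, so public deposits are unchanged → 0.
Currency withdrawal $13 billion: non-bank counterparties' bank balances fall → −$13B.
Asset sale (to non-banks) $37 billion: non-bank counterparties' bank balances fall → −$37B.
Government spending $82 billion: non-bank counterparties' bank balances rise → +$82B.
FX sale $51 billion: the counterparty is a bank, so public deposits are unchanged → 0.
Net: 0 − 13 − 37 + 82 + 0 = +$32 billion.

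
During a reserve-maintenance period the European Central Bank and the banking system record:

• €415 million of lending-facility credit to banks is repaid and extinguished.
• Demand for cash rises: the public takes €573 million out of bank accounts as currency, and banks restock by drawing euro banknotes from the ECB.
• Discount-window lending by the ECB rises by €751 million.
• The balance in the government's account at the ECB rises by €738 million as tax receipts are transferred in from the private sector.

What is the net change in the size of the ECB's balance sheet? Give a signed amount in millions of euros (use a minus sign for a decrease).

Discount-window repayment €415 million: an ECB asset is shed → −€415M.
Currency withdrawal €573 million: only the composition of liabilities changes → 0.
Discount-window loan €751 million: an ECB asset is acquired → +€751M.
Government account inflow €738 million: only the composition of liabilities changes → 0.
Net: −415 + 0 + 751 + 0 = +€336 million.

+€336 million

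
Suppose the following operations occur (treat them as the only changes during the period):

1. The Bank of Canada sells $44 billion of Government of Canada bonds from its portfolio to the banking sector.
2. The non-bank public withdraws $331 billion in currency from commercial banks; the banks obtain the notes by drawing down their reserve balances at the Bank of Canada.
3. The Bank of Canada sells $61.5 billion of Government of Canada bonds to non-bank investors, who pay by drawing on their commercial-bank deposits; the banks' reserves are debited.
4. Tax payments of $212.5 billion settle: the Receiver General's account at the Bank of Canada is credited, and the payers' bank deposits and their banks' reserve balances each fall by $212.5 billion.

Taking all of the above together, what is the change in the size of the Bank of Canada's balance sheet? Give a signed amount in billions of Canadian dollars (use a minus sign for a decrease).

-$105.5 billion

OMO sale (to banks) $44 billion: a Bank of Canada asset is shed → −$44B.
Currency withdrawal $331 billion: only the composition of liabilities changes → 0.
Asset sale (to non-banks) $61.5 billion: a Bank of Canada asset is shed → −$61.5B.
Government account inflow $212.5 billion: only the composition of liabilities changes → 0.
Net: −44 + 0 − 61.5 + 0 = -$105.5 billion.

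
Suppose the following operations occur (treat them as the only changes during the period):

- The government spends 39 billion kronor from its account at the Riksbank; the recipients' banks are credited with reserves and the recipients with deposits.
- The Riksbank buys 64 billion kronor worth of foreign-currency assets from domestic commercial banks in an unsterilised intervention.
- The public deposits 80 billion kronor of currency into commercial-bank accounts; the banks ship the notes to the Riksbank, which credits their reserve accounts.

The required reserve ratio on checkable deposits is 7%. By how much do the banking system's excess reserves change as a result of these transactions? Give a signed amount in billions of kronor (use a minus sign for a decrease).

Government spending 39 billion kronor: reserves +39B, deposits +39B.
FX purchase 64 billion kronor: reserves +64B, deposits 0.
Currency deposit 80 billion kronor: reserves +80B, deposits +80B.
Totals: Δreserves = +183B, Δdeposits = +119B.
Δrequired reserves = 7% × +119B = +8.33B.
Δexcess reserves = Δreserves − Δrequired = +183B − (+8.33B) = +174.67 billion.

+174.67 billion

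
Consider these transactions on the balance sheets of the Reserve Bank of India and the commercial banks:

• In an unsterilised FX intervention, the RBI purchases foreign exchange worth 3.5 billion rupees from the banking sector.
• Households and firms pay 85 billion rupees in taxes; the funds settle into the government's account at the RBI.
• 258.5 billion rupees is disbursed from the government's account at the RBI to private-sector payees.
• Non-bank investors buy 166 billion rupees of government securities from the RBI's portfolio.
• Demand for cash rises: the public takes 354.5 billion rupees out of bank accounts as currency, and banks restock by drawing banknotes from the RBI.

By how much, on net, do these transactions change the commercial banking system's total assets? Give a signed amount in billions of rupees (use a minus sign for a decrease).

-347 billion

FX purchase 3.5 billion rupees: just an asset swap on bank balance sheets → 0.
Government account inflow 85 billion rupees: bank balance sheets shrink → −85B.
Government spending 258.5 billion rupees: bank balance sheets expand → +258.5B.
Asset sale (to non-banks) 166 billion rupees: bank balance sheets shrink → −166B.
Currency withdrawal 354.5 billion rupees: bank balance sheets shrink → −354.5B.
Net: 0 − 85 + 258.5 − 166 − 354.5 = -347 billion.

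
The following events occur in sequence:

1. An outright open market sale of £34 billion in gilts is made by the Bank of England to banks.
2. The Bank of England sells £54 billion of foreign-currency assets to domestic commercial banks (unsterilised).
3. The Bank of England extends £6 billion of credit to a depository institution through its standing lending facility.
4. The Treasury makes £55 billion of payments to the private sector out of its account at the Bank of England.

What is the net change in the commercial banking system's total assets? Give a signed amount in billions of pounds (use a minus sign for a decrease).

+£61 billion

OMO sale (to banks) £34 billion: just an asset swap on bank balance sheets → 0.
FX sale £54 billion: just an asset swap on bank balance sheets → 0.
Discount-window loan £6 billion: bank balance sheets expand → +£6B.
Government spending £55 billion: bank balance sheets expand → +£55B.
Net: 0 + 0 + 6 + 55 = +£61 billion.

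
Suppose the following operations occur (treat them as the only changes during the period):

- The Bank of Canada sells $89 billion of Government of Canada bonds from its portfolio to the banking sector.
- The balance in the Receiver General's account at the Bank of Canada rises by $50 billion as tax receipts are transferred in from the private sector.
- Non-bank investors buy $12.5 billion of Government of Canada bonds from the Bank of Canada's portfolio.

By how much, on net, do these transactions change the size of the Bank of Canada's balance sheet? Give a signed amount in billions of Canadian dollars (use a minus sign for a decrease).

OMO sale (to banks) $89 billion: a Bank of Canada asset is shed → −$89B.
Government account inflow $50 billion: only the composition of liabilities changes → 0.
Asset sale (to non-banks) $12.5 billion: a Bank of Canada asset is shed → −$12.5B.
Net: −89 + 0 − 12.5 = -$101.5 billion.

-$101.5 billion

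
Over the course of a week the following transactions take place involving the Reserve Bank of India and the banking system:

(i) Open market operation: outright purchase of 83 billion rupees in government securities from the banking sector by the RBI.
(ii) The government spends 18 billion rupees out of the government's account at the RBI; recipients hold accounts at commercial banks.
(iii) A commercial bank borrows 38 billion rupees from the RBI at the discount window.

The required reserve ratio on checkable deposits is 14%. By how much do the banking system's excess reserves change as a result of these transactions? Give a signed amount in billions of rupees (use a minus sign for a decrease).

OMO purchase (from banks) 83 billion rupees: reserves +83B, deposits 0.
Government spending 18 billion rupees: reserves +18B, deposits +18B.
Discount-window loan 38 billion rupees: reserves +38B, deposits 0.
Totals: Δreserves = +139B, Δdeposits = +18B.
Δrequired reserves = 14% × +18B = +2.52B.
Δexcess reserves = Δreserves − Δrequired = +139B − (+2.52B) = +136.48 billion.

+136.48 billion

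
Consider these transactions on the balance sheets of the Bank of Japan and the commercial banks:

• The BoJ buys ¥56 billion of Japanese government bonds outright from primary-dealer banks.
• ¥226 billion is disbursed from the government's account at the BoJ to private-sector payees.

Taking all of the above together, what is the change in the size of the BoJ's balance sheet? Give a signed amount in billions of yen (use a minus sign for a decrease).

OMO purchase (from banks) ¥56 billion: a BoJ asset is acquired → +¥56B.
Government spending ¥226 billion: only the composition of liabilities changes → 0.
Net: 56 + 0 = +¥56 billion.

+¥56 billion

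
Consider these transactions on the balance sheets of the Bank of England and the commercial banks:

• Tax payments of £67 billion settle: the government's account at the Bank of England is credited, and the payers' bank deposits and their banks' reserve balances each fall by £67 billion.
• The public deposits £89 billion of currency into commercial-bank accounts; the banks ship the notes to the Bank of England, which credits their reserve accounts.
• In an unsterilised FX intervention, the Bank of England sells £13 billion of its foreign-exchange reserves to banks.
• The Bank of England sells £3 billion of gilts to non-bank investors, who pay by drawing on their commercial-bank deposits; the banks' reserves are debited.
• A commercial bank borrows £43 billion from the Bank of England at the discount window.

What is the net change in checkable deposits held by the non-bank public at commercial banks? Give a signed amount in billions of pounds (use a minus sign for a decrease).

+£19 billion

Government account inflow £67 billion: non-bank counterparties' bank balances fall → −£67B.
Currency deposit £89 billion: non-bank counterparties' bank balances rise → +£89B.
FX sale £13 billion: the counterparty is a bank, so public deposits are unchanged → 0.
Asset sale (to non-banks) £3 billion: non-bank counterparties' bank balances fall → −£3B.
Discount-window loan £43 billion: the counterparty is a bank, so public deposits are unchanged → 0.
Net: −67 + 89 + 0 − 3 + 0 = +£19 billion.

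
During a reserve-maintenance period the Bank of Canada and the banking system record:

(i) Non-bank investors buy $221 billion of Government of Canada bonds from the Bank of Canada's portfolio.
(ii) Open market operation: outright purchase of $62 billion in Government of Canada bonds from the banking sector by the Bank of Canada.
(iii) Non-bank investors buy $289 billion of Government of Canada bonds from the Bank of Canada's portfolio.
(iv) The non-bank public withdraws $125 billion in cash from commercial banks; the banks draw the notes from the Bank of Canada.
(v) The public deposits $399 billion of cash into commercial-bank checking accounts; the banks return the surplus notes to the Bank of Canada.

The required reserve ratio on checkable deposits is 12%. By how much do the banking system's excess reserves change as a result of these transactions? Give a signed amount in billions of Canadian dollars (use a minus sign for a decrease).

Asset sale (to non-banks) $221 billion: reserves −$221B, deposits −$221B.
OMO purchase (from banks) $62 billion: reserves +$62B, deposits 0.
Asset sale (to non-banks) $289 billion: reserves −$289B, deposits −$289B.
Currency withdrawal $125 billion: reserves −$125B, deposits −$125B.
Currency deposit $399 billion: reserves +$399B, deposits +$399B.
Totals: Δreserves = −$174B, Δdeposits = −$236B.
Δrequired reserves = 12% × −$236B = −$28.32B.
Δexcess reserves = Δreserves − Δrequired = −$174B − (−$28.32B) = -$145.68 billion.

-$145.68 billion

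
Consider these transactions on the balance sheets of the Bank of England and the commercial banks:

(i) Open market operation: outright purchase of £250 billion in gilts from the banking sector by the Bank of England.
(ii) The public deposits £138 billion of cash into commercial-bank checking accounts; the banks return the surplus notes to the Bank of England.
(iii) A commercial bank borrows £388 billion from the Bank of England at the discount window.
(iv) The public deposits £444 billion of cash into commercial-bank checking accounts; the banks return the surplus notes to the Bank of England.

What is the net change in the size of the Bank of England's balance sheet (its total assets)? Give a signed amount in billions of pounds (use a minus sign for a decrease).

+£638 billion

OMO purchase (from banks) £250 billion: a Bank of England asset is acquired → +£250B.
Currency deposit £138 billion: only the composition of liabilities changes → 0.
Discount-window loan £388 billion: a Bank of England asset is acquired → +£388B.
Currency deposit £444 billion: only the composition of liabilities changes → 0.
Net: 250 + 0 + 388 + 0 = +£638 billion.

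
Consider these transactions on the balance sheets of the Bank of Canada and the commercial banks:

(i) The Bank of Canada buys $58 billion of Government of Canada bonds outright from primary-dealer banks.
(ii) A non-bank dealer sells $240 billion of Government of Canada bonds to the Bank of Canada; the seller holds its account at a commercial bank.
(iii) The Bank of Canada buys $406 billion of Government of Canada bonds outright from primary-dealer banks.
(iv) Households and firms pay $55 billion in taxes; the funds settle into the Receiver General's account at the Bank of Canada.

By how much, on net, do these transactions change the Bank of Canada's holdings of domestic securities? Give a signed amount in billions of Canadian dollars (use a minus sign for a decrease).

Bank of Canada balance sheet:
  Assets:      Securities +$704B
  Liabilities: Bank reserves +$649B, Government deposits +$55B
Commercial banking system:
  Assets:      Reserves at CB +$649B, Securities −$464B
  Liabilities: Checkable deposits +$185B
So the change in the Bank of Canada's holdings of domestic securities is +$704 billion.

+$704 billion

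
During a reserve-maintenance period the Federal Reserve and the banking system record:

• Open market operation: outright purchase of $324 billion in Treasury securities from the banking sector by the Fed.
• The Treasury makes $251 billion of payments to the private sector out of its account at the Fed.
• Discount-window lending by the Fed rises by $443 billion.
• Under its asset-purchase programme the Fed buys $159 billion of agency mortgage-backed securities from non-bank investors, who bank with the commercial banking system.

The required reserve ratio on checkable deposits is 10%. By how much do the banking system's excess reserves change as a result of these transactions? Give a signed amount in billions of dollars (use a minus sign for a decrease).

+$1136 billion

OMO purchase (from banks) $324 billion: reserves +$324B, deposits 0.
Government spending $251 billion: reserves +$251B, deposits +$251B.
Discount-window loan $443 billion: reserves +$443B, deposits 0.
Asset purchase (from non-banks) $159 billion: reserves +$159B, deposits +$159B.
Totals: Δreserves = +$1177B, Δdeposits = +$410B.
Δrequired reserves = 10% × +$410B = +$41B.
Δexcess reserves = Δreserves − Δrequired = +$1177B − (+$41B) = +$1136 billion.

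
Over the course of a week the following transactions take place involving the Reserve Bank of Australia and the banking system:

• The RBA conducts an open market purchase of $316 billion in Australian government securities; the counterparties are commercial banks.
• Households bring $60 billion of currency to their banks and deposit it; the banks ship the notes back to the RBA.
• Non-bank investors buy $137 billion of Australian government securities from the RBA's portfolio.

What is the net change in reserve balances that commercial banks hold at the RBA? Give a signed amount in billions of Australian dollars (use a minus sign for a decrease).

+$239 billion

OMO purchase (from banks) $316 billion: the RBA pays by crediting reserve accounts → +$316B.
Currency deposit $60 billion: returned notes are swapped for reserve credit → +$60B.
Asset sale (to non-banks) $137 billion: the non-bank buyers' banks settle from reserves → −$137B.
Net: 316 + 60 − 137 = +$239 billion.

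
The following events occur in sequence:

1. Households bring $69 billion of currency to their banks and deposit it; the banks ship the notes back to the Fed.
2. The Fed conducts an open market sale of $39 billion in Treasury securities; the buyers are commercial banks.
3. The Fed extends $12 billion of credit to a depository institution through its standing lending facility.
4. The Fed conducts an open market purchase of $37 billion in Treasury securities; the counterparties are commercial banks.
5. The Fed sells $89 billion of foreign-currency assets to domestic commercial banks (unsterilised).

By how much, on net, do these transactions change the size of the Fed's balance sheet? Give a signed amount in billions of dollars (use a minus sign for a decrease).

Fed balance sheet:
  Assets:      Securities −$2B, Loans to banks +$12B, Foreign assets −$89B
  Liabilities: Bank reserves −$10B, Currency in circulation −$69B
Commercial banking system:
  Assets:      Reserves at CB −$10B, Securities +$2B, Foreign assets +$89B
  Liabilities: Checkable deposits +$69B, Borrowings from CB +$12B
Change in total Fed assets = -$79 billion.

-$79 billion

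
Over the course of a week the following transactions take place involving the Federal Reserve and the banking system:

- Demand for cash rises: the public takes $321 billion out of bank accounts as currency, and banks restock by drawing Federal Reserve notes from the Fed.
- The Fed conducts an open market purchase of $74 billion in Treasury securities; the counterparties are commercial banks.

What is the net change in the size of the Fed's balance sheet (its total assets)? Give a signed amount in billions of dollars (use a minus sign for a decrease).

Currency withdrawal $321 billion: only the composition of liabilities changes → 0.
OMO purchase (from banks) $74 billion: a Fed asset is acquired → +$74B.
Net: 0 + 74 = +$74 billion.

+$74 billion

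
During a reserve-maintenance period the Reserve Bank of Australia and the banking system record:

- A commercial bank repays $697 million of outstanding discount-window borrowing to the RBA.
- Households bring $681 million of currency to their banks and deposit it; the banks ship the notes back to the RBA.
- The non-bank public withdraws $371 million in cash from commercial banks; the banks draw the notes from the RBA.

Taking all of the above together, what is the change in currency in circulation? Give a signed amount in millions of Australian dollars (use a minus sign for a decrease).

-$310 million

RBA balance sheet:
  Assets:      Loans to banks −$697M
  Liabilities: Bank reserves −$387M, Currency in circulation −$310M
Commercial banking system:
  Assets:      Reserves at CB −$387M
  Liabilities: Checkable deposits +$310M, Borrowings from CB −$697M
So the change in currency in circulation is -$310 million.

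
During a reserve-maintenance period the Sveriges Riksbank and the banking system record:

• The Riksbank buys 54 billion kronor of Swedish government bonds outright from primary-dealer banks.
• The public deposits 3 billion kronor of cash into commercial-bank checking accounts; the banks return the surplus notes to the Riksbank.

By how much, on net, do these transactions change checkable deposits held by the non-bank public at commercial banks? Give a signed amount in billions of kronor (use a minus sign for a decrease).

OMO purchase (from banks) 54 billion kronor: the counterparty is a bank, so public deposits are unchanged → 0.
Currency deposit 3 billion kronor: non-bank counterparties' bank balances rise → +3B.
Net: 0 + 3 = +3 billion.

+3 billion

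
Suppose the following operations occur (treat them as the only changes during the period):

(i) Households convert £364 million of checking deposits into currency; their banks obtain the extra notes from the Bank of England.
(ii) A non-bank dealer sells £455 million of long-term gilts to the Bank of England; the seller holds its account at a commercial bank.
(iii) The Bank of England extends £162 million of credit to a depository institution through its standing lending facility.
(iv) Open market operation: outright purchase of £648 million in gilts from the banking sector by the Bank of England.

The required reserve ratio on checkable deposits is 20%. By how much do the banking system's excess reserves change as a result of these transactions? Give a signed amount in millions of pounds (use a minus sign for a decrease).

+£882.8 million

Currency withdrawal £364 million: reserves −£364M, deposits −£364M.
Asset purchase (from non-banks) £455 million: reserves +£455M, deposits +£455M.
Discount-window loan £162 million: reserves +£162M, deposits 0.
OMO purchase (from banks) £648 million: reserves +£648M, deposits 0.
Totals: Δreserves = +£901M, Δdeposits = +£91M.
Δrequired reserves = 20% × +£91M = +£18.2M.
Δexcess reserves = Δreserves − Δrequired = +£901M − (+£18.2M) = +£882.8 million.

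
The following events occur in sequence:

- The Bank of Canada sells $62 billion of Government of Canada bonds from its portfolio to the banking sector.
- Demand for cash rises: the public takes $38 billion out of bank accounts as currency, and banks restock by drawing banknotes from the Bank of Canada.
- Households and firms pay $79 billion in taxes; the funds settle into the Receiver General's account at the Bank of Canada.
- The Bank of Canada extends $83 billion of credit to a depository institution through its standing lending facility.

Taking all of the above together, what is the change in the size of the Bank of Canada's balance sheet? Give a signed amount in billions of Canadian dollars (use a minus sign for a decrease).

OMO sale (to banks) $62 billion: a Bank of Canada asset is shed → −$62B.
Currency withdrawal $38 billion: only the composition of liabilities changes → 0.
Government account inflow $79 billion: only the composition of liabilities changes → 0.
Discount-window loan $83 billion: a Bank of Canada asset is acquired → +$83B.
Net: −62 + 0 + 0 + 83 = +$21 billion.

+$21 billion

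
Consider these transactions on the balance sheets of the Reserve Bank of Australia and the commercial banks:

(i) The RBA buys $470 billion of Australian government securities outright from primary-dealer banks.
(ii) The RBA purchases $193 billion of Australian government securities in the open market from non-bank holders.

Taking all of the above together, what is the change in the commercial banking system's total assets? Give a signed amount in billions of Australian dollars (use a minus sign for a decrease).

OMO purchase (from banks) $470 billion: just an asset swap on bank balance sheets → 0.
Asset purchase (from non-banks) $193 billion: bank balance sheets expand → +$193B.
Net: 0 + 193 = +$193 billion.

+$193 billion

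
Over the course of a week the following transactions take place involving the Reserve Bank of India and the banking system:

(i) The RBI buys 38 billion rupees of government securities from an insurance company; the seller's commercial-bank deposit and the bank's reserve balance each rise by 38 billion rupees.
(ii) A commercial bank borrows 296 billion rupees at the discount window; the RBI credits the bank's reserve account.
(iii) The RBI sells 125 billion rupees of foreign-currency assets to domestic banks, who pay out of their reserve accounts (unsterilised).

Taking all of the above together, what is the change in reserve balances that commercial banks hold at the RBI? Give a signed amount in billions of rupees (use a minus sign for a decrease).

+209 billion

RBI balance sheet:
  Assets:      Securities +38B, Loans to banks +296B, Foreign assets −125B
  Liabilities: Bank reserves +209B
Commercial banking system:
  Assets:      Reserves at CB +209B, Foreign assets +125B
  Liabilities: Checkable deposits +38B, Borrowings from CB +296B
So the change in reserve balances that commercial banks hold at the RBI is +209 billion.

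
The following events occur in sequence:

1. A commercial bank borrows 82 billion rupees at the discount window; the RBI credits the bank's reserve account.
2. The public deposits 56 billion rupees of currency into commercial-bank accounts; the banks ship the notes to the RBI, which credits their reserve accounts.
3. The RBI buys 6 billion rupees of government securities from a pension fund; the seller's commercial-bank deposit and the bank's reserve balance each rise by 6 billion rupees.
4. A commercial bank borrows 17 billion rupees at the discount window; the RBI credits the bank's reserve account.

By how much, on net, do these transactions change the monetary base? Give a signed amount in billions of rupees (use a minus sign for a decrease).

+105 billion

RBI balance sheet:
  Assets:      Securities +6B, Loans to banks +99B
  Liabilities: Bank reserves +161B, Currency in circulation −56B
Commercial banking system:
  Assets:      Reserves at CB +161B
  Liabilities: Checkable deposits +62B, Borrowings from CB +99B
Monetary base = currency + reserves: −56B + (+161B) = +105 billion.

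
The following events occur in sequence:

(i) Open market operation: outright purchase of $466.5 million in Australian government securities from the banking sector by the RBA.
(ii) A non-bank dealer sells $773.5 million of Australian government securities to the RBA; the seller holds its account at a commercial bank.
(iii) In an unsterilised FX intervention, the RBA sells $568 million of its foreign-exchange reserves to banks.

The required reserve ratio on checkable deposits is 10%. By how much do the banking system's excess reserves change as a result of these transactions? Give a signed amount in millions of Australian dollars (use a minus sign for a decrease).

OMO purchase (from banks) $466.5 million: reserves +$466.5M, deposits 0.
Asset purchase (from non-banks) $773.5 million: reserves +$773.5M, deposits +$773.5M.
FX sale $568 million: reserves −$568M, deposits 0.
Totals: Δreserves = +$672M, Δdeposits = +$773.5M.
Δrequired reserves = 10% × +$773.5M = +$77.35M.
Δexcess reserves = Δreserves − Δrequired = +$672M − (+$77.35M) = +$594.65 million.

+$594.65 million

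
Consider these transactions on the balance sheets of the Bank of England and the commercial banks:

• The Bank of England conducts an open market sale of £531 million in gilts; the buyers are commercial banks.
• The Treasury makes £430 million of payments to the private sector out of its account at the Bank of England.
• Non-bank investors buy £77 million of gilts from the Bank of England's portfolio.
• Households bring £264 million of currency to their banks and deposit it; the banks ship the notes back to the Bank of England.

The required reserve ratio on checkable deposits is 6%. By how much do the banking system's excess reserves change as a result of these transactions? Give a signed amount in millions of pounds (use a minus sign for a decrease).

OMO sale (to banks) £531 million: reserves −£531M, deposits 0.
Government spending £430 million: reserves +£430M, deposits +£430M.
Asset sale (to non-banks) £77 million: reserves −£77M, deposits −£77M.
Currency deposit £264 million: reserves +£264M, deposits +£264M.
Totals: Δreserves = +£86M, Δdeposits = +£617M.
Δrequired reserves = 6% × +£617M = +£37.02M.
Δexcess reserves = Δreserves − Δrequired = +£86M − (+£37.02M) = +£48.98 million.

+£48.98 million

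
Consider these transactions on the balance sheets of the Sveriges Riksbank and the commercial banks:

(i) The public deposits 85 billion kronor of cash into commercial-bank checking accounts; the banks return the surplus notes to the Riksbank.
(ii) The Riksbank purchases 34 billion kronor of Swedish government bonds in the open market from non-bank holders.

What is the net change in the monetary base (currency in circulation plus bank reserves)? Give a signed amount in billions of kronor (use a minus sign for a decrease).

Currency deposit 85 billion kronor: just a shift between currency and reserves — both are base money → 0.
Asset purchase (from non-banks) 34 billion kronor: Riksbank balance sheet expands → +34B.
Net: 0 + 34 = +34 billion.

+34 billion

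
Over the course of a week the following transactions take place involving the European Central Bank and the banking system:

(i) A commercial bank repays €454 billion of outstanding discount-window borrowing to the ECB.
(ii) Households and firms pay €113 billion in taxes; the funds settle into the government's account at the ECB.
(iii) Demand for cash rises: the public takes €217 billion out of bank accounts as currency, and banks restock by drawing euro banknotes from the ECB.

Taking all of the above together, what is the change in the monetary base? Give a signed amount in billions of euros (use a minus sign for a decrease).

ECB balance sheet:
  Assets:      Loans to banks −€454B
  Liabilities: Bank reserves −€784B, Currency in circulation +€217B, Government deposits +€113B
Monetary base = currency + reserves: +€217B + (−€784B) = -€567 billion.

-€567 billion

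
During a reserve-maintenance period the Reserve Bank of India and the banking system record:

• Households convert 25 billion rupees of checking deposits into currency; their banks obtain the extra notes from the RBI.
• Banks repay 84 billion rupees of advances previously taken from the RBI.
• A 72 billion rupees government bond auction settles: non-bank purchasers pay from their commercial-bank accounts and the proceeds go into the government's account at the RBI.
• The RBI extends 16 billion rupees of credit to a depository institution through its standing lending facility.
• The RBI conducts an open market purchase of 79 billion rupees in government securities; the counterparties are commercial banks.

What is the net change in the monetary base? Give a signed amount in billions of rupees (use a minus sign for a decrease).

-61 billion

RBI balance sheet:
  Assets:      Securities +79B, Loans to banks −68B
  Liabilities: Bank reserves −86B, Currency in circulation +25B, Government deposits +72B
Monetary base = currency + reserves: +25B + (−86B) = -61 billion.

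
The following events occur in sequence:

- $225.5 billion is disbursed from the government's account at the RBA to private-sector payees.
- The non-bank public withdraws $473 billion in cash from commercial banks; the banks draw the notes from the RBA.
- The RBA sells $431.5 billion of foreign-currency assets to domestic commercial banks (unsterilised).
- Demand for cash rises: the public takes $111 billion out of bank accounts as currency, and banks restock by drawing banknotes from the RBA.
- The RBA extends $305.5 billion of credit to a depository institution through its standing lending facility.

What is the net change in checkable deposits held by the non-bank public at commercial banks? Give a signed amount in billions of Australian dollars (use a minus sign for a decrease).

RBA balance sheet:
  Assets:      Loans to banks +$305.5B, Foreign assets −$431.5B
  Liabilities: Bank reserves −$484.5B, Currency in circulation +$584B, Government deposits −$225.5B
Commercial banking system:
  Assets:      Reserves at CB −$484.5B, Foreign assets +$431.5B
  Liabilities: Checkable deposits −$358.5B, Borrowings from CB +$305.5B
So the change in checkable deposits held by the non-bank public at commercial banks is -$358.5 billion.

-$358.5 billion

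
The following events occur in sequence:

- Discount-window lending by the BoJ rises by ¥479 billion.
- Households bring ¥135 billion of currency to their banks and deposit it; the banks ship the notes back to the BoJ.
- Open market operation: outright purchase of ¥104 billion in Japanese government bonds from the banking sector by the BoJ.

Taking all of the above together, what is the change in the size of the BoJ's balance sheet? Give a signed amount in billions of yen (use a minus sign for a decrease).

Discount-window loan ¥479 billion: a BoJ asset is acquired → +¥479B.
Currency deposit ¥135 billion: only the composition of liabilities changes → 0.
OMO purchase (from banks) ¥104 billion: a BoJ asset is acquired → +¥104B.
Net: 479 + 0 + 104 = +¥583 billion.

+¥583 billion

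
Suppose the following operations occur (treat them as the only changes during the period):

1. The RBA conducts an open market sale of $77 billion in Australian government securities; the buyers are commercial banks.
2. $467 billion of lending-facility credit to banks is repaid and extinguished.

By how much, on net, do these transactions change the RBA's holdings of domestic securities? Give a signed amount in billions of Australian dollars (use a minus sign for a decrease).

-$77 billion

RBA balance sheet:
  Assets:      Securities −$77B, Loans to banks −$467B
  Liabilities: Bank reserves −$544B
Commercial banking system:
  Assets:      Reserves at CB −$544B, Securities +$77B
  Liabilities: Borrowings from CB −$467B
So the change in the RBA's holdings of domestic securities is -$77 billion.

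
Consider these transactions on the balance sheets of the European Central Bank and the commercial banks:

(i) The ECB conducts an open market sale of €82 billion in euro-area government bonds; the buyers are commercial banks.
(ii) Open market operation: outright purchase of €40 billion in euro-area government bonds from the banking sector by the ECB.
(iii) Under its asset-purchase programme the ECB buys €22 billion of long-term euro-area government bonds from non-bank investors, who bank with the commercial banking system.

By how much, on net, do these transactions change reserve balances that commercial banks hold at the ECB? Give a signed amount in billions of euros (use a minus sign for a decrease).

-€20 billion

ECB balance sheet:
  Assets:      Securities −€20B
  Liabilities: Bank reserves −€20B
So the change in reserve balances that commercial banks hold at the ECB is -€20 billion.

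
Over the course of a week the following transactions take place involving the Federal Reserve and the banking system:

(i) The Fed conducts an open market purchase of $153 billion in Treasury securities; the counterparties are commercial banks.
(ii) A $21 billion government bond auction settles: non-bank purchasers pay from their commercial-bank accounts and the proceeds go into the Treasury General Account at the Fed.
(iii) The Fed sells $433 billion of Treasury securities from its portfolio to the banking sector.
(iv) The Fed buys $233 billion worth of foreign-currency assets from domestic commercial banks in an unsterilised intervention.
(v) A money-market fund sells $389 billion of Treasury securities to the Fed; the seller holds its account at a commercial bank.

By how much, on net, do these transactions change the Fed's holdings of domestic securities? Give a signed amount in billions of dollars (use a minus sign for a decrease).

Fed balance sheet:
  Assets:      Securities +$109B, Foreign assets +$233B
  Liabilities: Bank reserves +$321B, Government deposits +$21B
So the change in the Fed's holdings of domestic securities is +$109 billion.

+$109 billion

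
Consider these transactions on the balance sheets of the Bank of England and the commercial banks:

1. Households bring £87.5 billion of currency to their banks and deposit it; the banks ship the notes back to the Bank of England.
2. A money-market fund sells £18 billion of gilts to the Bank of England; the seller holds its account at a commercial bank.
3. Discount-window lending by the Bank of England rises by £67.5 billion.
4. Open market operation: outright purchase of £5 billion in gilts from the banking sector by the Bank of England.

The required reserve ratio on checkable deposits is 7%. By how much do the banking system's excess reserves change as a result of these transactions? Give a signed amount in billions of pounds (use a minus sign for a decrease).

+£170.615 billion

Currency deposit £87.5 billion: reserves +£87.5B, deposits +£87.5B.
Asset purchase (from non-banks) £18 billion: reserves +£18B, deposits +£18B.
Discount-window loan £67.5 billion: reserves +£67.5B, deposits 0.
OMO purchase (from banks) £5 billion: reserves +£5B, deposits 0.
Totals: Δreserves = +£178B, Δdeposits = +£105.5B.
Δrequired reserves = 7% × +£105.5B = +£7.385B.
Δexcess reserves = Δreserves − Δrequired = +£178B − (+£7.385B) = +£170.615 billion.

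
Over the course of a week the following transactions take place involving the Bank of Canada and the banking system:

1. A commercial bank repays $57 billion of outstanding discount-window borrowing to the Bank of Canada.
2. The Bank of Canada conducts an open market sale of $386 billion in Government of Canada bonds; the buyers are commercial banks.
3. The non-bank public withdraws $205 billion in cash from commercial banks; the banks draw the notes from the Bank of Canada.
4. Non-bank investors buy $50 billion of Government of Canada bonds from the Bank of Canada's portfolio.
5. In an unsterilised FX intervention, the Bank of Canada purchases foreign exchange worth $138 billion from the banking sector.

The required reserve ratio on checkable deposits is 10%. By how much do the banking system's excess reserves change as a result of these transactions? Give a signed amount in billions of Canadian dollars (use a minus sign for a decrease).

-$534.5 billion

Discount-window repayment $57 billion: reserves −$57B, deposits 0.
OMO sale (to banks) $386 billion: reserves −$386B, deposits 0.
Currency withdrawal $205 billion: reserves −$205B, deposits −$205B.
Asset sale (to non-banks) $50 billion: reserves −$50B, deposits −$50B.
FX purchase $138 billion: reserves +$138B, deposits 0.
Totals: Δreserves = −$560B, Δdeposits = −$255B.
Δrequired reserves = 10% × −$255B = −$25.5B.
Δexcess reserves = Δreserves − Δrequired = −$560B − (−$25.5B) = -$534.5 billion.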